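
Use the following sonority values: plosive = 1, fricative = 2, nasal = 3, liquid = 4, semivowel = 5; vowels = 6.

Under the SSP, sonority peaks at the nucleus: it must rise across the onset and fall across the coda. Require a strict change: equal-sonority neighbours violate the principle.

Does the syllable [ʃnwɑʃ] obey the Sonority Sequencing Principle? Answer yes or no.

yes

Onset: /ʃ/ is a fricative (sonority 2), /n/ is a nasal (sonority 3), /w/ is a semivowel (sonority 5); then the nucleus /ɑ/ (sonority 6).
Onset profile 2-3-5-6 — rises to the nucleus.
Coda: /ʃ/ is a fricative (sonority 2).
Coda profile 6-2 — falls from the nucleus.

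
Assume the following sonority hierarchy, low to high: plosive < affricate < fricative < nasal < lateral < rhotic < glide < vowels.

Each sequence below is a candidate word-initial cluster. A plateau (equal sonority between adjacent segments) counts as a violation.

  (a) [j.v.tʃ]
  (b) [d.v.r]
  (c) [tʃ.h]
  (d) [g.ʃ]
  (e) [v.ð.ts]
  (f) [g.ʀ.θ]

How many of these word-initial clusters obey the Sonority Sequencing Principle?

(a) sonority 7-3-2: ill-formed.
(b) sonority 1-3-6: well-formed.
(c) sonority 2-3: well-formed.
(d) sonority 1-3: well-formed.
(e) sonority 3-3-2: ill-formed.
(f) sonority 1-6-3: ill-formed.

3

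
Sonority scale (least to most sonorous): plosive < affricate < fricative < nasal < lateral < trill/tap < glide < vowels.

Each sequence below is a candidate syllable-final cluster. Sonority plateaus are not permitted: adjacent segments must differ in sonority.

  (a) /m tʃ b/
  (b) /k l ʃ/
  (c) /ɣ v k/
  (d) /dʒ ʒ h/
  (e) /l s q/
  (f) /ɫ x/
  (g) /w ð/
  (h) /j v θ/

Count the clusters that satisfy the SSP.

(a) /m tʃ b/: profile 4-2-1 — obeys.
(b) /k l ʃ/: profile 1-5-3 — violates.
(c) /ɣ v k/: profile 3-3-1 — violates.
(d) /dʒ ʒ h/: profile 2-3-3 — violates.
(e) /l s q/: profile 5-3-1 — obeys.
(f) /ɫ x/: profile 5-3 — obeys.
(g) /w ð/: profile 7-3 — obeys.
(h) /j v θ/: profile 7-3-3 — violates.

4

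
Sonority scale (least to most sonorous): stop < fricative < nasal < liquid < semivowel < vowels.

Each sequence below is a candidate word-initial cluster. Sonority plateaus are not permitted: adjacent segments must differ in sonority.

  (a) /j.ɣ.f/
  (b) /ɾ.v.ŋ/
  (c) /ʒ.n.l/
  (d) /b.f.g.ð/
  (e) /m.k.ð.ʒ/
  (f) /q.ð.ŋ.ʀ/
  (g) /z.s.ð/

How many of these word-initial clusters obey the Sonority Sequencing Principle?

2

(a) 5-2-2 → violates
(b) 4-2-3 → violates
(c) 2-3-4 → obeys
(d) 1-2-1-2 → violates
(e) 3-1-2-2 → violates
(f) 1-2-3-4 → obeys
(g) 2-2-2 → violates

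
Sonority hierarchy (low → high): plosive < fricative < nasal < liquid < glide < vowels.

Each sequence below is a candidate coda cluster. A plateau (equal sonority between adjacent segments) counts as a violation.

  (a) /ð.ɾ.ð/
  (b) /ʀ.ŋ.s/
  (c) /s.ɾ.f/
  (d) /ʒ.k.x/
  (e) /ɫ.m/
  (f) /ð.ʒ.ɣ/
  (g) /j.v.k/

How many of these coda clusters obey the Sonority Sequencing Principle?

(a) sonority 2-4-2: ill-formed.
(b) sonority 4-3-2: well-formed.
(c) sonority 2-4-2: ill-formed.
(d) sonority 2-1-2: ill-formed.
(e) sonority 4-3: well-formed.
(f) sonority 2-2-2: ill-formed.
(g) sonority 5-2-1: well-formed.

3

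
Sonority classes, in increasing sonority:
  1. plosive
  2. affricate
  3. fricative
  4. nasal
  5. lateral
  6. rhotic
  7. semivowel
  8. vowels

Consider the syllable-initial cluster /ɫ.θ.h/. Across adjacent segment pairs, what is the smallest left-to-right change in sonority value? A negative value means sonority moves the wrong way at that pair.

-2

/ɫ/: lateral = 5.
/θ/: fricative = 3.
/h/: fricative = 3.
/ɫ/→/θ/: change -2.
/θ/→/h/: change +0.
Minimum = -2.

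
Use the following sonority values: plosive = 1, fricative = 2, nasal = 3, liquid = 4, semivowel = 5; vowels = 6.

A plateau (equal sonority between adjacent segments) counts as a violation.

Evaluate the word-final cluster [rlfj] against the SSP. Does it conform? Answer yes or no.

no

/r/: liquid = 4.
/l/: liquid = 4.
/f/: fricative = 2.
/j/: semivowel = 5.
The profile is 4-4-2-5. Between /r/ (4) and /l/ (4) sonority does not fall, so the cluster violates the SSP.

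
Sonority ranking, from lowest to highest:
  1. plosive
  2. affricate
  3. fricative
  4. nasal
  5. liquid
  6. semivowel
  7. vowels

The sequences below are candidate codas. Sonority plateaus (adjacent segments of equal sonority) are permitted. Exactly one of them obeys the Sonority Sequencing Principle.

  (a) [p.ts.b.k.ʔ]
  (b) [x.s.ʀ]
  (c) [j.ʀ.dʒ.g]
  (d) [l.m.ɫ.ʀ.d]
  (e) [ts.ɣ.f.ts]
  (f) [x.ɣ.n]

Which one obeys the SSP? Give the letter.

c

(a) 1-2-1-1-1 → violates
(b) 3-3-5 → violates
(c) 6-5-2-1 → obeys
(d) 5-4-5-5-1 → violates
(e) 2-3-3-2 → violates
(f) 3-3-4 → violates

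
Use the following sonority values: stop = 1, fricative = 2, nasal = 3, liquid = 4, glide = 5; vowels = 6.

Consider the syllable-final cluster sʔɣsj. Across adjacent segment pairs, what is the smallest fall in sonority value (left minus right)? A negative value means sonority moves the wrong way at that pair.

-3

/s/: fricative = 2.
/ʔ/: stop = 1.
/ɣ/: fricative = 2.
/s/: fricative = 2.
/j/: glide = 5.
/s/→/ʔ/: change +1.
/ʔ/→/ɣ/: change -1.
/ɣ/→/s/: change +0.
/s/→/j/: change -3.
Minimum = -3.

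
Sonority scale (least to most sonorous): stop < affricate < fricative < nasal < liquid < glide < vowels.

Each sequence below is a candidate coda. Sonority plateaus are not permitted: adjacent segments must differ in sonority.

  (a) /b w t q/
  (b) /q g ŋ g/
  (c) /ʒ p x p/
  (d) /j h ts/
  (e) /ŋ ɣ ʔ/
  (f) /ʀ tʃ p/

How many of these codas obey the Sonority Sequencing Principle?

3

(a) /b w t q/: profile 1-6-1-1 — violates.
(b) /q g ŋ g/: profile 1-1-4-1 — violates.
(c) /ʒ p x p/: profile 3-1-3-1 — violates.
(d) /j h ts/: profile 6-3-2 — obeys.
(e) /ŋ ɣ ʔ/: profile 4-3-1 — obeys.
(f) /ʀ tʃ p/: profile 5-2-1 — obeys.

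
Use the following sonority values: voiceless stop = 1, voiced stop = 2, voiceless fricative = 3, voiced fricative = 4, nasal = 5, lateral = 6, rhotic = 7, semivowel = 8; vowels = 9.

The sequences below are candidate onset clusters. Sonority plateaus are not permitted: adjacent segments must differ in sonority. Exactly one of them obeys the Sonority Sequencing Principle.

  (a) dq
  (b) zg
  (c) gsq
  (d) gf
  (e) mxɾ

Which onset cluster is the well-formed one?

(a) sonority 2-1: ill-formed.
(b) sonority 4-2: ill-formed.
(c) sonority 2-3-1: ill-formed.
(d) sonority 2-3: well-formed.
(e) sonority 5-3-7: ill-formed.

d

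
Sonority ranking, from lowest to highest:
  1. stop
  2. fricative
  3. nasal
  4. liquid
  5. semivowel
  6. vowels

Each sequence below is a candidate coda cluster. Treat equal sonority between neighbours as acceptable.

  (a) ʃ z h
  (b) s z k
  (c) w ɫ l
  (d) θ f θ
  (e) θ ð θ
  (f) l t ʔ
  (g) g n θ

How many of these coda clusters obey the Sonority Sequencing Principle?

(a) sonority 2-2-2: well-formed.
(b) sonority 2-2-1: well-formed.
(c) sonority 5-4-4: well-formed.
(d) sonority 2-2-2: well-formed.
(e) sonority 2-2-2: well-formed.
(f) sonority 4-1-1: well-formed.
(g) sonority 1-3-2: ill-formed.

6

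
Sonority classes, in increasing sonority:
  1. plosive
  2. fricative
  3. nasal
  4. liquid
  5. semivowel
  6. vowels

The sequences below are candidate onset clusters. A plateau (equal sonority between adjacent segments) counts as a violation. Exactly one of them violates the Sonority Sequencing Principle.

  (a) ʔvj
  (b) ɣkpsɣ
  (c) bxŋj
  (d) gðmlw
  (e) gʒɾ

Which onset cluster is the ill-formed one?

(a) sonority 1-2-5: well-formed.
(b) sonority 2-1-1-2-2: ill-formed.
(c) sonority 1-2-3-5: well-formed.
(d) sonority 1-2-3-4-5: well-formed.
(e) sonority 1-2-4: well-formed.

b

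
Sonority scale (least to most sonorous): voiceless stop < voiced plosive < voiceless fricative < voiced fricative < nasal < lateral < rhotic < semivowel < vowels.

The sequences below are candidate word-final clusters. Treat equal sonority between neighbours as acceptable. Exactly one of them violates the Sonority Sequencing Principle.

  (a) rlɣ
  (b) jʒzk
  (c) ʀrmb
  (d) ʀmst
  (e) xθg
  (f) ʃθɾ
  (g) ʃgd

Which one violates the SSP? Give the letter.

(a) sonority 7-6-4: well-formed.
(b) sonority 8-4-4-1: well-formed.
(c) sonority 7-7-5-2: well-formed.
(d) sonority 7-5-3-1: well-formed.
(e) sonority 3-3-2: well-formed.
(f) sonority 3-3-7: ill-formed.
(g) sonority 3-2-2: well-formed.

f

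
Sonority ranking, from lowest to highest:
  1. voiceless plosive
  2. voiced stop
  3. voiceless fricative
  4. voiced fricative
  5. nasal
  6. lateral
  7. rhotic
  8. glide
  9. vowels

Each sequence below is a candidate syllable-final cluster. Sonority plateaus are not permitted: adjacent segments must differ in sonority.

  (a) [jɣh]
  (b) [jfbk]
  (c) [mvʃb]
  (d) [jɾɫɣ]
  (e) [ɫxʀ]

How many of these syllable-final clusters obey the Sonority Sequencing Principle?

4

(a) [jɣh]: profile 8-4-3 — obeys.
(b) [jfbk]: profile 8-3-2-1 — obeys.
(c) [mvʃb]: profile 5-4-3-2 — obeys.
(d) [jɾɫɣ]: profile 8-7-6-4 — obeys.
(e) [ɫxʀ]: profile 6-3-7 — violates.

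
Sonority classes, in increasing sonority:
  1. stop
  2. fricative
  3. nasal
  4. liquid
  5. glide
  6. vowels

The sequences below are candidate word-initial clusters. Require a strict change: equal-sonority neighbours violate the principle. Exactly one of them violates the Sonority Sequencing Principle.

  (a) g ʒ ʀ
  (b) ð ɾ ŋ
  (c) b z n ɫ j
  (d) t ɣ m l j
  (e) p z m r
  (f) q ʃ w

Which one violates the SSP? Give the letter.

(a) 1-2-4 → obeys
(b) 2-4-3 → violates
(c) 1-2-3-4-5 → obeys
(d) 1-2-3-4-5 → obeys
(e) 1-2-3-4 → obeys
(f) 1-2-5 → obeys

b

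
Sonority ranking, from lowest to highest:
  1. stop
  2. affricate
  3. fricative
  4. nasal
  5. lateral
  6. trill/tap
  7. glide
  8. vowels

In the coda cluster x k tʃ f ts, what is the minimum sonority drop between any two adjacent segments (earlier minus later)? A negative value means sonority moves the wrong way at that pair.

-1

/x/ — fricative, sonority 3.
/k/ — stop, sonority 1.
/tʃ/ — affricate, sonority 2.
/f/ — fricative, sonority 3.
/ts/ — affricate, sonority 2.
/x/→/k/: change +2.
/k/→/tʃ/: change -1.
/tʃ/→/f/: change -1.
/f/→/ts/: change +1.
Minimum = -1.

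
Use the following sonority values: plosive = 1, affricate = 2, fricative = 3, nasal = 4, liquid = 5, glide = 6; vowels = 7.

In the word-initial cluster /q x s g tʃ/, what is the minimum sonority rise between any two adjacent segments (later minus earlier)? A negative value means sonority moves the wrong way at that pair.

-2

/q/ — plosive, sonority 1.
/x/ — fricative, sonority 3.
/s/ — fricative, sonority 3.
/g/ — plosive, sonority 1.
/tʃ/ — affricate, sonority 2.
/q/→/x/: change +2.
/x/→/s/: change +0.
/s/→/g/: change -2.
/g/→/tʃ/: change +1.
Minimum = -2.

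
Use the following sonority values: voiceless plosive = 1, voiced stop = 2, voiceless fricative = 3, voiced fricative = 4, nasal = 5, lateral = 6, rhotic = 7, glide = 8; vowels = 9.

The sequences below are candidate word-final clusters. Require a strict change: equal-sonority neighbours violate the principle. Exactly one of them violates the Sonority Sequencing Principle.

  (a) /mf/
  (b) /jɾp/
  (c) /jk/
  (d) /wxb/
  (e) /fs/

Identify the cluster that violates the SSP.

e

(a) sonority 5-3: well-formed.
(b) sonority 8-7-1: well-formed.
(c) sonority 8-1: well-formed.
(d) sonority 8-3-2: well-formed.
(e) sonority 3-3: ill-formed.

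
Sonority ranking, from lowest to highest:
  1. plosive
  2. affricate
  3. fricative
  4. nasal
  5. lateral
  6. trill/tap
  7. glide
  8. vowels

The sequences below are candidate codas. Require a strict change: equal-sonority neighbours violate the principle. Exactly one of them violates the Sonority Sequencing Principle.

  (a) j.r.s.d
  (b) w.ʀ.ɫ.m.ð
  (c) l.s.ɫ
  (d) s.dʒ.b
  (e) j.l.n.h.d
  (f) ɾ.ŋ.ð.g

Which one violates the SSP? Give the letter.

c

(a) sonority 7-6-3-1: well-formed.
(b) sonority 7-6-5-4-3: well-formed.
(c) sonority 5-3-5: ill-formed.
(d) sonority 3-2-1: well-formed.
(e) sonority 7-5-4-3-1: well-formed.
(f) sonority 6-4-3-1: well-formed.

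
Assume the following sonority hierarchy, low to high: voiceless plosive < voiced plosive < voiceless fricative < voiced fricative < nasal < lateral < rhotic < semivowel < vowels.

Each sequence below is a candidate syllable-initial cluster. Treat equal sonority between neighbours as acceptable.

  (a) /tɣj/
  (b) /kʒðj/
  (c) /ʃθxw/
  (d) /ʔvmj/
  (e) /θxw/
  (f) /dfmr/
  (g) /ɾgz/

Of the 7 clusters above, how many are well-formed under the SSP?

6

(a) sonority 1-4-8: well-formed.
(b) sonority 1-4-4-8: well-formed.
(c) sonority 3-3-3-8: well-formed.
(d) sonority 1-4-5-8: well-formed.
(e) sonority 3-3-8: well-formed.
(f) sonority 2-3-5-7: well-formed.
(g) sonority 7-2-4: ill-formed.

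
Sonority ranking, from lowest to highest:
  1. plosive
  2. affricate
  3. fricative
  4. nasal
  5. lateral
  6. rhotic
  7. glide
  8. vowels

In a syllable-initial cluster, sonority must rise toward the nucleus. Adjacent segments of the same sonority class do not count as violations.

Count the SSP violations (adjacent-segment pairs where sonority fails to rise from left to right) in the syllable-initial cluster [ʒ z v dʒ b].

2

/ʒ/: fricative = 3.
/z/: fricative = 3.
/v/: fricative = 3.
/dʒ/: affricate = 2.
/b/: plosive = 1.
/ʒ/→/z/: 3→3 (plateau, allowed) — ok.
/z/→/v/: 3→3 (plateau, allowed) — ok.
/v/→/dʒ/: 3→2 (does not rise) — violation.
/dʒ/→/b/: 2→1 (does not rise) — violation.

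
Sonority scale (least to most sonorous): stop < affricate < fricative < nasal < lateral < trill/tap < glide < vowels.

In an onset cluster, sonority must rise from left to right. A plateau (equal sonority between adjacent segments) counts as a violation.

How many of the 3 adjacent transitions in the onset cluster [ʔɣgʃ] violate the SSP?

1

/ʔ/: stop = 1.
/ɣ/: fricative = 3.
/g/: stop = 1.
/ʃ/: fricative = 3.
/ʔ/→/ɣ/: 1→3 (rises) — ok.
/ɣ/→/g/: 3→1 (does not rise) — violation.
/g/→/ʃ/: 1→3 (rises) — ok.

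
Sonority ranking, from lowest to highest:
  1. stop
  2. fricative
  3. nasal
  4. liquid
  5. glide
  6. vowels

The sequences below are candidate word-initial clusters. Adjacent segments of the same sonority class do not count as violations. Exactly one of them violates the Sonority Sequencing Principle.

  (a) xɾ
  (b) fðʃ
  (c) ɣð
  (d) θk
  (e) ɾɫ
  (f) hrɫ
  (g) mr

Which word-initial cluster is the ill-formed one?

(a) xɾ: profile 2-4 — obeys.
(b) fðʃ: profile 2-2-2 — obeys.
(c) ɣð: profile 2-2 — obeys.
(d) θk: profile 2-1 — violates.
(e) ɾɫ: profile 4-4 — obeys.
(f) hrɫ: profile 2-4-4 — obeys.
(g) mr: profile 3-4 — obeys.

d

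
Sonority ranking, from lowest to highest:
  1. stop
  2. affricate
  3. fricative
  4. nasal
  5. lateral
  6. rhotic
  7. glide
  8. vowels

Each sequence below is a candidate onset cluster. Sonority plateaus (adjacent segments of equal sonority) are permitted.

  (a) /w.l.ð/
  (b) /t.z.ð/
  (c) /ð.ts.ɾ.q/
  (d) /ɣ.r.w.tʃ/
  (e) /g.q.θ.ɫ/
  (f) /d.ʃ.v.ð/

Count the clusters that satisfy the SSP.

3

(a) sonority 7-5-3: ill-formed.
(b) sonority 1-3-3: well-formed.
(c) sonority 3-2-6-1: ill-formed.
(d) sonority 3-6-7-2: ill-formed.
(e) sonority 1-1-3-5: well-formed.
(f) sonority 1-3-3-3: well-formed.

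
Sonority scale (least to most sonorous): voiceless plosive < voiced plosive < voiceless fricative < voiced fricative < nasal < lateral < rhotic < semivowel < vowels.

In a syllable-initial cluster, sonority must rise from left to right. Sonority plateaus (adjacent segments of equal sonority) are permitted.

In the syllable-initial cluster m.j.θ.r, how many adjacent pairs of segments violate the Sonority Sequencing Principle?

/m/ is a nasal (sonority 5).
/j/ is a semivowel (sonority 8).
/θ/ is a voiceless fricative (sonority 3).
/r/ is a rhotic (sonority 7).
/m/→/j/: 5→8 (rises) — ok.
/j/→/θ/: 8→3 (does not rise) — violation.
/θ/→/r/: 3→7 (rises) — ok.

1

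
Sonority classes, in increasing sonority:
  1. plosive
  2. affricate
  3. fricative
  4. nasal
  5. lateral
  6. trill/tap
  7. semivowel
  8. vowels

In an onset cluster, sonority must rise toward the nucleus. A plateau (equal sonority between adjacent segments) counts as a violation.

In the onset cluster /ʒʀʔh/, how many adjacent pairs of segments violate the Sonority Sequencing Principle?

/ʒ/: fricative = 3.
/ʀ/: trill/tap = 6.
/ʔ/: plosive = 1.
/h/: fricative = 3.
/ʒ/→/ʀ/: 3→6 (rises) — ok.
/ʀ/→/ʔ/: 6→1 (does not rise) — violation.
/ʔ/→/h/: 1→3 (rises) — ok.

1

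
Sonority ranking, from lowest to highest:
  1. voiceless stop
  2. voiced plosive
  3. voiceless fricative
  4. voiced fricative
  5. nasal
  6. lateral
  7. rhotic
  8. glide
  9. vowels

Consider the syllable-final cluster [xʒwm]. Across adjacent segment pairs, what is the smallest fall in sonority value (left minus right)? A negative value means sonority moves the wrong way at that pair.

/x/ is a voiceless fricative (sonority 3).
/ʒ/ is a voiced fricative (sonority 4).
/w/ is a glide (sonority 8).
/m/ is a nasal (sonority 5).
/x/→/ʒ/: change -1.
/ʒ/→/w/: change -4.
/w/→/m/: change +3.
Minimum = -4.

-4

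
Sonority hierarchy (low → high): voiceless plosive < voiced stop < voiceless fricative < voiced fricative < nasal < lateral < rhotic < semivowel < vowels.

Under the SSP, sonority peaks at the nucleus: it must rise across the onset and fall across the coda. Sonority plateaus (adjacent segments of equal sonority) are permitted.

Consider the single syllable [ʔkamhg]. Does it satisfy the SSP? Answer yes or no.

Onset: /ʔ/ is a voiceless plosive (sonority 1), /k/ is a voiceless plosive (sonority 1); then the nucleus /a/ (sonority 9).
Onset profile 1-1-9 — rises to the nucleus.
Coda: /m/ is a nasal (sonority 5), /h/ is a voiceless fricative (sonority 3), /g/ is a voiced stop (sonority 2).
Coda profile 9-5-3-2 — falls from the nucleus.

yes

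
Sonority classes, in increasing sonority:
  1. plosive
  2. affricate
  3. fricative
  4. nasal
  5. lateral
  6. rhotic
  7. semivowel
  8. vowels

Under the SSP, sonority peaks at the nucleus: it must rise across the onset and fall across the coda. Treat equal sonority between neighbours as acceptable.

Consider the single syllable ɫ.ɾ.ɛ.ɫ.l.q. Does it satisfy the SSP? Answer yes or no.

yes

Onset: /ɫ/ is a lateral (sonority 5), /ɾ/ is a rhotic (sonority 6); then the nucleus /ɛ/ (sonority 8).
Onset profile 5-6-8 — rises to the nucleus.
Coda: /ɫ/ is a lateral (sonority 5), /l/ is a lateral (sonority 5), /q/ is a plosive (sonority 1).
Coda profile 8-5-5-1 — falls from the nucleus.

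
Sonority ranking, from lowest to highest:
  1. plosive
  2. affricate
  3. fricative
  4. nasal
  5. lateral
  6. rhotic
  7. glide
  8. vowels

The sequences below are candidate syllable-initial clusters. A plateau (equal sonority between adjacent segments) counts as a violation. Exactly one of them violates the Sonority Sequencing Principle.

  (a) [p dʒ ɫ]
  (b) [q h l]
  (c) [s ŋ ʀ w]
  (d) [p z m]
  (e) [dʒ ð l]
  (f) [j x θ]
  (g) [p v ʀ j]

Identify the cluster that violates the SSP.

f

(a) 1-2-5 → obeys
(b) 1-3-5 → obeys
(c) 3-4-6-7 → obeys
(d) 1-3-4 → obeys
(e) 2-3-5 → obeys
(f) 7-3-3 → violates
(g) 1-3-6-7 → obeys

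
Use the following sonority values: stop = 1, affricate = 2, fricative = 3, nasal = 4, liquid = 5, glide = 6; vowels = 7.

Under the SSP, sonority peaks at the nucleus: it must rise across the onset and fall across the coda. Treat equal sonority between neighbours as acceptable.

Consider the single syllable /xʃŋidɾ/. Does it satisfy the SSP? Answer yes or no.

no

Onset: /x/ is a fricative (sonority 3), /ʃ/ is a fricative (sonority 3), /ŋ/ is a nasal (sonority 4); then the nucleus /i/ (sonority 7).
Onset profile 3-3-4-7 — rises to the nucleus.
Coda: /d/ is a stop (sonority 1), /ɾ/ is a liquid (sonority 5).
Coda profile 7-1-5 — does not fall throughout.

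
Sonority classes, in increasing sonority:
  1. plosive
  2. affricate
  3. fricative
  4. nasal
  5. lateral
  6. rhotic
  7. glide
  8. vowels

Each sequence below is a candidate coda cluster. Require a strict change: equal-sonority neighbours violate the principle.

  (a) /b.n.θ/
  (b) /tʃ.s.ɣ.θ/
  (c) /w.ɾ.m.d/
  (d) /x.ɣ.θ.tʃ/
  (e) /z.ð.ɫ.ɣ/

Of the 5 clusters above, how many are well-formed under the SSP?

(a) sonority 1-4-3: ill-formed.
(b) sonority 2-3-3-3: ill-formed.
(c) sonority 7-6-4-1: well-formed.
(d) sonority 3-3-3-2: ill-formed.
(e) sonority 3-3-5-3: ill-formed.

1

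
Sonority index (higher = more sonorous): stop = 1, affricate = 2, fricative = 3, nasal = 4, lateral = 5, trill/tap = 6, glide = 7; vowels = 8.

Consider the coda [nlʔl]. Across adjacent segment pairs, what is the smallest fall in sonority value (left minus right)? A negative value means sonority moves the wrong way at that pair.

/n/ — nasal, sonority 4.
/l/ — lateral, sonority 5.
/ʔ/ — stop, sonority 1.
/l/ — lateral, sonority 5.
/n/→/l/: change -1.
/l/→/ʔ/: change +4.
/ʔ/→/l/: change -4.
Minimum = -4.

-4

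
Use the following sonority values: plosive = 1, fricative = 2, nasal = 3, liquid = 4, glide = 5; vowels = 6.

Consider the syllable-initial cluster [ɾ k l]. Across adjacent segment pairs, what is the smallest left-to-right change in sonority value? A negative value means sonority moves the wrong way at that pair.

/ɾ/: liquid = 4.
/k/: plosive = 1.
/l/: liquid = 4.
/ɾ/→/k/: change -3.
/k/→/l/: change +3.
Minimum = -3.

-3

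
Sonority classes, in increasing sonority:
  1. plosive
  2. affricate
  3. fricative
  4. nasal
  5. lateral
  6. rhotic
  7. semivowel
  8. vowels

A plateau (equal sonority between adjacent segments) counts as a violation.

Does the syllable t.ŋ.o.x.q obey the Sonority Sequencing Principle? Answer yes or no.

Onset: /t/ is a plosive (sonority 1), /ŋ/ is a nasal (sonority 4); then the nucleus /o/ (sonority 8).
Onset profile 1-4-8 — rises to the nucleus.
Coda: /x/ is a fricative (sonority 3), /q/ is a plosive (sonority 1).
Coda profile 8-3-1 — falls from the nucleus.

yes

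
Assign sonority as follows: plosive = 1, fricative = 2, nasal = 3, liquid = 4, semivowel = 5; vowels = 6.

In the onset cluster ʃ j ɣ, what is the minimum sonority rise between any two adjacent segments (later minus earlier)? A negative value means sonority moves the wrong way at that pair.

-3

/ʃ/ is a fricative (sonority 2).
/j/ is a semivowel (sonority 5).
/ɣ/ is a fricative (sonority 2).
/ʃ/→/j/: change +3.
/j/→/ɣ/: change -3.
Minimum = -3.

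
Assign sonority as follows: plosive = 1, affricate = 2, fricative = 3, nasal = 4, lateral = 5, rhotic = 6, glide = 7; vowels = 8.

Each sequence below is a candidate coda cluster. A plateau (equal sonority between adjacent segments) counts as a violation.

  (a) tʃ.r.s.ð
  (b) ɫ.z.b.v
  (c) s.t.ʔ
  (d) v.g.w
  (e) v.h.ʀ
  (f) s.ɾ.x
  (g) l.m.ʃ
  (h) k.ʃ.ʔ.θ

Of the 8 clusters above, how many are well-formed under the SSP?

(a) sonority 2-6-3-3: ill-formed.
(b) sonority 5-3-1-3: ill-formed.
(c) sonority 3-1-1: ill-formed.
(d) sonority 3-1-7: ill-formed.
(e) sonority 3-3-6: ill-formed.
(f) sonority 3-6-3: ill-formed.
(g) sonority 5-4-3: well-formed.
(h) sonority 1-3-1-3: ill-formed.

1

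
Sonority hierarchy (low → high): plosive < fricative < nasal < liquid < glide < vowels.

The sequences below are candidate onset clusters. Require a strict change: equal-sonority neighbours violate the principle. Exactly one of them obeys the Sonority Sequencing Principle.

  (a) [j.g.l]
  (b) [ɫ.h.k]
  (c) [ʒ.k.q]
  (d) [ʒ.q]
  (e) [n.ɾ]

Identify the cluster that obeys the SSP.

(a) [j.g.l]: profile 5-1-4 — violates.
(b) [ɫ.h.k]: profile 4-2-1 — violates.
(c) [ʒ.k.q]: profile 2-1-1 — violates.
(d) [ʒ.q]: profile 2-1 — violates.
(e) [n.ɾ]: profile 3-4 — obeys.

e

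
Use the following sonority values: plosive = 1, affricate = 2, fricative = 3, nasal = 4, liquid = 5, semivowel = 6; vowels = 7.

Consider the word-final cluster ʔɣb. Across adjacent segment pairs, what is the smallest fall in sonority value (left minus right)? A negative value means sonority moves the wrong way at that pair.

/ʔ/ is a plosive (sonority 1).
/ɣ/ is a fricative (sonority 3).
/b/ is a plosive (sonority 1).
/ʔ/→/ɣ/: change -2.
/ɣ/→/b/: change +2.
Minimum = -2.

-2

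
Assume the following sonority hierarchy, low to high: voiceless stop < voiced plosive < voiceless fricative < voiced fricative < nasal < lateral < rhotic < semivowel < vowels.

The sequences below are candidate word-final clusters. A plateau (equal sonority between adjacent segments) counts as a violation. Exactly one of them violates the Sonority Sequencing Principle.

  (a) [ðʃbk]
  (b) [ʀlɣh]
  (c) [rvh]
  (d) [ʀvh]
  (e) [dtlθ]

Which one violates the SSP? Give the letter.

e

(a) sonority 4-3-2-1: well-formed.
(b) sonority 7-6-4-3: well-formed.
(c) sonority 7-4-3: well-formed.
(d) sonority 7-4-3: well-formed.
(e) sonority 2-1-6-3: ill-formed.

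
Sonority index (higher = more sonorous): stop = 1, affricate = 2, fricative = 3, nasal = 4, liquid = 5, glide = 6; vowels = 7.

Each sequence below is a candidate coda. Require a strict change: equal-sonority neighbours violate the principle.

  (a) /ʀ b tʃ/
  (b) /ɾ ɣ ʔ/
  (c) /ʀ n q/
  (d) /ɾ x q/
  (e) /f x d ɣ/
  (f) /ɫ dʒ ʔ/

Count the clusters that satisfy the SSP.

4

(a) sonority 5-1-2: ill-formed.
(b) sonority 5-3-1: well-formed.
(c) sonority 5-4-1: well-formed.
(d) sonority 5-3-1: well-formed.
(e) sonority 3-3-1-3: ill-formed.
(f) sonority 5-2-1: well-formed.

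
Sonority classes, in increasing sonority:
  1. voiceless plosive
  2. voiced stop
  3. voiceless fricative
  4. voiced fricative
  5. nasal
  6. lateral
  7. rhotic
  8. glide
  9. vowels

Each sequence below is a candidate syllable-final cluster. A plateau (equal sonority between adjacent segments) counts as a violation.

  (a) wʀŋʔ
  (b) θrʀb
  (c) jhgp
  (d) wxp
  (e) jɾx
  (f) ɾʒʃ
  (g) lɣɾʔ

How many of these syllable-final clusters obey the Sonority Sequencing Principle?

(a) 8-7-5-1 → obeys
(b) 3-7-7-2 → violates
(c) 8-3-2-1 → obeys
(d) 8-3-1 → obeys
(e) 8-7-3 → obeys
(f) 7-4-3 → obeys
(g) 6-4-7-1 → violates

5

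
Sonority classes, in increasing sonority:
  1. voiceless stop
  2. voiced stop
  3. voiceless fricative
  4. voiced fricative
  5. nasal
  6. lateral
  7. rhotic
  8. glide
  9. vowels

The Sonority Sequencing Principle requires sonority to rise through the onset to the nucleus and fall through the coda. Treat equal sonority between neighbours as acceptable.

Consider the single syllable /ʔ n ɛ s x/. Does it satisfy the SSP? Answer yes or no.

yes

Onset: /ʔ/ is a voiceless stop (sonority 1), /n/ is a nasal (sonority 5); then the nucleus /ɛ/ (sonority 9).
Onset profile 1-5-9 — rises to the nucleus.
Coda: /s/ is a voiceless fricative (sonority 3), /x/ is a voiceless fricative (sonority 3).
Coda profile 9-3-3 — falls from the nucleus.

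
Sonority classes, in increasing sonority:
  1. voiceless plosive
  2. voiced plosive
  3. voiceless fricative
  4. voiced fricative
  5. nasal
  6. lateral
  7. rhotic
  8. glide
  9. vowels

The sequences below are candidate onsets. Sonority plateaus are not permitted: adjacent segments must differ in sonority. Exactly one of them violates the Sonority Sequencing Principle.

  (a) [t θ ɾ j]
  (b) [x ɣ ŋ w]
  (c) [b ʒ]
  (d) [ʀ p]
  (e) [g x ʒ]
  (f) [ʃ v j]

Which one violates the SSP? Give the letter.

(a) sonority 1-3-7-8: well-formed.
(b) sonority 3-4-5-8: well-formed.
(c) sonority 2-4: well-formed.
(d) sonority 7-1: ill-formed.
(e) sonority 2-3-4: well-formed.
(f) sonority 3-4-8: well-formed.

d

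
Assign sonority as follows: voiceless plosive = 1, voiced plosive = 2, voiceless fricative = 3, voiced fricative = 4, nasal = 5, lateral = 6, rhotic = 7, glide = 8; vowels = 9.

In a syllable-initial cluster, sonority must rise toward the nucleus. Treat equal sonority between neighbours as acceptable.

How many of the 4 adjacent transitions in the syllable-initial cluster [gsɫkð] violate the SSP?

/g/: voiced plosive = 2.
/s/: voiceless fricative = 3.
/ɫ/: lateral = 6.
/k/: voiceless plosive = 1.
/ð/: voiced fricative = 4.
/g/→/s/: 2→3 (rises) — ok.
/s/→/ɫ/: 3→6 (rises) — ok.
/ɫ/→/k/: 6→1 (does not rise) — violation.
/k/→/ð/: 1→4 (rises) — ok.

1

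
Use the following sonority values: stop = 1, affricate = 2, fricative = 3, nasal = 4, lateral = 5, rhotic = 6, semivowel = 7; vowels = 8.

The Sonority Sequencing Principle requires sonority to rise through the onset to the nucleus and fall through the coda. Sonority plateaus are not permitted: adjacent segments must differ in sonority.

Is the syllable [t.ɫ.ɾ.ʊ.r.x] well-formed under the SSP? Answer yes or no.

yes

Onset: /t/ is a stop (sonority 1), /ɫ/ is a lateral (sonority 5), /ɾ/ is a rhotic (sonority 6); then the nucleus /ʊ/ (sonority 8).
Onset profile 1-5-6-8 — rises to the nucleus.
Coda: /r/ is a rhotic (sonority 6), /x/ is a fricative (sonority 3).
Coda profile 8-6-3 — falls from the nucleus.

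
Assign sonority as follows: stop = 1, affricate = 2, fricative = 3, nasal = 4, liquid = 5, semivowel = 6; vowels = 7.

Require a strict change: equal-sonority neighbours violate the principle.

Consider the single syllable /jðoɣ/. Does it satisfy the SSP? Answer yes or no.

no

Onset: /j/ is a semivowel (sonority 6), /ð/ is a fricative (sonority 3); then the nucleus /o/ (sonority 7).
Onset profile 6-3-7 — does not strictly rise throughout.
Coda: /ɣ/ is a fricative (sonority 3).
Coda profile 7-3 — falls from the nucleus.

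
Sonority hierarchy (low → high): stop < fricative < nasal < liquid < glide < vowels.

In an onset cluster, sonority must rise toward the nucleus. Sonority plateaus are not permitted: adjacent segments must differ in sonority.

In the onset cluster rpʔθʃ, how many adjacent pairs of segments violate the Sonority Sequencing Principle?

/r/: liquid = 4.
/p/: stop = 1.
/ʔ/: stop = 1.
/θ/: fricative = 2.
/ʃ/: fricative = 2.
/r/→/p/: 4→1 (does not rise) — violation.
/p/→/ʔ/: 1→1 (plateau) — violation.
/ʔ/→/θ/: 1→2 (rises) — ok.
/θ/→/ʃ/: 2→2 (plateau) — violation.

3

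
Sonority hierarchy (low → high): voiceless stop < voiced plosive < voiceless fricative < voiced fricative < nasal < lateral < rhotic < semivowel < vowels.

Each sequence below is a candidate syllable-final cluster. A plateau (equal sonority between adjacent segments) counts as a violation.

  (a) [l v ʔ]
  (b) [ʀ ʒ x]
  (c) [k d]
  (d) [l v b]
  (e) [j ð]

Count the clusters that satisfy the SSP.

4

(a) 6-4-1 → obeys
(b) 7-4-3 → obeys
(c) 1-2 → violates
(d) 6-4-2 → obeys
(e) 8-4 → obeys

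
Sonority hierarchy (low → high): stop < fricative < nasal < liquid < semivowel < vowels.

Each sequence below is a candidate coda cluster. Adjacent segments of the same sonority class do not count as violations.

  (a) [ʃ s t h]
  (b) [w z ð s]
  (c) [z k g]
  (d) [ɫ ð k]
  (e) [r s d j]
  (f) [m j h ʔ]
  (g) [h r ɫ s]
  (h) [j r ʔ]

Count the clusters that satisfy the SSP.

4

(a) 2-2-1-2 → violates
(b) 5-2-2-2 → obeys
(c) 2-1-1 → obeys
(d) 4-2-1 → obeys
(e) 4-2-1-5 → violates
(f) 3-5-2-1 → violates
(g) 2-4-4-2 → violates
(h) 5-4-1 → obeys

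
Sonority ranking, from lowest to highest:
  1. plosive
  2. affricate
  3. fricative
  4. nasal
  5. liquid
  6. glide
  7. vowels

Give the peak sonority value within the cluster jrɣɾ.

/j/ — glide, sonority 6.
/r/ — liquid, sonority 5.
/ɣ/ — fricative, sonority 3.
/ɾ/ — liquid, sonority 5.
The maximum is 6.

6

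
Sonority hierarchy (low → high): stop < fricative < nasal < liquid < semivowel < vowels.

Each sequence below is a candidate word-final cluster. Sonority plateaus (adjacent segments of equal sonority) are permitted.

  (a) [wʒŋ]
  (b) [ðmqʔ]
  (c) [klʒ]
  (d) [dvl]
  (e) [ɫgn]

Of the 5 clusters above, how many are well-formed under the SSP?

0

(a) [wʒŋ]: profile 5-2-3 — violates.
(b) [ðmqʔ]: profile 2-3-1-1 — violates.
(c) [klʒ]: profile 1-4-2 — violates.
(d) [dvl]: profile 1-2-4 — violates.
(e) [ɫgn]: profile 4-1-3 — violates.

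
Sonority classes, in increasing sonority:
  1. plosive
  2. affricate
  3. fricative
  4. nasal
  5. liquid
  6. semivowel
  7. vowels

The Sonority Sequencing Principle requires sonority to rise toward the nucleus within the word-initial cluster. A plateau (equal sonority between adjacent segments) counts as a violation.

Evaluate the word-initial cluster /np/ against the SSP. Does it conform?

no

/n/: nasal = 4.
/p/: plosive = 1.
The profile is 4-1. Between /n/ (4) and /p/ (1) sonority does not rise, so the cluster violates the SSP.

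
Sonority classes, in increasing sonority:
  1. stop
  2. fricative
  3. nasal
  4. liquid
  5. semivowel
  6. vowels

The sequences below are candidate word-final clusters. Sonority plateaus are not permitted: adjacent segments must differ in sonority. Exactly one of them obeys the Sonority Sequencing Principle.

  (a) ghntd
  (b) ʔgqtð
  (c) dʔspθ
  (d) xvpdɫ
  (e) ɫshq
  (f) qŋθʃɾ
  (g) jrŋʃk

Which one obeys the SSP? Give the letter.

(a) 1-2-3-1-1 → violates
(b) 1-1-1-1-2 → violates
(c) 1-1-2-1-2 → violates
(d) 2-2-1-1-4 → violates
(e) 4-2-2-1 → violates
(f) 1-3-2-2-4 → violates
(g) 5-4-3-2-1 → obeys

g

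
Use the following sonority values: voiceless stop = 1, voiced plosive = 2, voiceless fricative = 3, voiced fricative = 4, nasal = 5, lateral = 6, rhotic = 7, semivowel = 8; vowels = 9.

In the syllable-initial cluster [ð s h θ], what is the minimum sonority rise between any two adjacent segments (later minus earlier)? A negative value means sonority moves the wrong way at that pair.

/ð/ is a voiced fricative (sonority 4).
/s/ is a voiceless fricative (sonority 3).
/h/ is a voiceless fricative (sonority 3).
/θ/ is a voiceless fricative (sonority 3).
/ð/→/s/: change -1.
/s/→/h/: change +0.
/h/→/θ/: change +0.
Minimum = -1.

-1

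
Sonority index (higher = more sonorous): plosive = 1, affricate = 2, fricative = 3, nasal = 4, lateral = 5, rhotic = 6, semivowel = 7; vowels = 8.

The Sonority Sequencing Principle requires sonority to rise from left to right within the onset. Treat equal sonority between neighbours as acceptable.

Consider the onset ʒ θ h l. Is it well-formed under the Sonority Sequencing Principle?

/ʒ/ is a fricative (sonority 3).
/θ/ is a fricative (sonority 3).
/h/ is a fricative (sonority 3).
/l/ is a lateral (sonority 5).
The profile 3-3-3-5 is non-decreasing (plateaus allowed), so the onset satisfies the SSP.

yes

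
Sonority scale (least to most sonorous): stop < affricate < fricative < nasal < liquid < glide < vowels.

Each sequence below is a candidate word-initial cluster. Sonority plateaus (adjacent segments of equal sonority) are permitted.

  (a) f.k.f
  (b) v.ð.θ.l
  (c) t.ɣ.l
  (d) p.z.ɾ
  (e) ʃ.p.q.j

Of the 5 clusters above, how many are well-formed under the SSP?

(a) f.k.f: profile 3-1-3 — violates.
(b) v.ð.θ.l: profile 3-3-3-5 — obeys.
(c) t.ɣ.l: profile 1-3-5 — obeys.
(d) p.z.ɾ: profile 1-3-5 — obeys.
(e) ʃ.p.q.j: profile 3-1-1-6 — violates.

3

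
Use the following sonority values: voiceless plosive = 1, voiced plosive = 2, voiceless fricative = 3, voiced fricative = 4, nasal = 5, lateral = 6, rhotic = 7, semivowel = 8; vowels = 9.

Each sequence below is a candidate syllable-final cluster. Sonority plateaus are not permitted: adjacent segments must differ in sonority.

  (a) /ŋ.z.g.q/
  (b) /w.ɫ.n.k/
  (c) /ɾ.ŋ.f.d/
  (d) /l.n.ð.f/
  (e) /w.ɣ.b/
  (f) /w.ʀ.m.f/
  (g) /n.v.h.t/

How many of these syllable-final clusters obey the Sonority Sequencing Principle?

(a) 5-4-2-1 → obeys
(b) 8-6-5-1 → obeys
(c) 7-5-3-2 → obeys
(d) 6-5-4-3 → obeys
(e) 8-4-2 → obeys
(f) 8-7-5-3 → obeys
(g) 5-4-3-1 → obeys

7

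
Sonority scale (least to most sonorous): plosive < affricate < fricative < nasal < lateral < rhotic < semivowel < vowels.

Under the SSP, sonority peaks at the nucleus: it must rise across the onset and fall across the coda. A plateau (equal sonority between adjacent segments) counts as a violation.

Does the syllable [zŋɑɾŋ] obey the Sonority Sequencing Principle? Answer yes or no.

yes

Onset: /z/ is a fricative (sonority 3), /ŋ/ is a nasal (sonority 4); then the nucleus /ɑ/ (sonority 8).
Onset profile 3-4-8 — rises to the nucleus.
Coda: /ɾ/ is a rhotic (sonority 6), /ŋ/ is a nasal (sonority 4).
Coda profile 8-6-4 — falls from the nucleus.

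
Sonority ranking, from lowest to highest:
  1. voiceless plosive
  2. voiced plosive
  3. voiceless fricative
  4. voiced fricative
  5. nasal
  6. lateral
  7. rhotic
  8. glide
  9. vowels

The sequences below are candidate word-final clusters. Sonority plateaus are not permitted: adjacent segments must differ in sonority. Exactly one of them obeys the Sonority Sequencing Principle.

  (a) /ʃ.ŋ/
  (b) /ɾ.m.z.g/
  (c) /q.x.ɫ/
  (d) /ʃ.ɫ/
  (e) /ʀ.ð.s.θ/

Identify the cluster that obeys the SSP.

(a) sonority 3-5: ill-formed.
(b) sonority 7-5-4-2: well-formed.
(c) sonority 1-3-6: ill-formed.
(d) sonority 3-6: ill-formed.
(e) sonority 7-4-3-3: ill-formed.

b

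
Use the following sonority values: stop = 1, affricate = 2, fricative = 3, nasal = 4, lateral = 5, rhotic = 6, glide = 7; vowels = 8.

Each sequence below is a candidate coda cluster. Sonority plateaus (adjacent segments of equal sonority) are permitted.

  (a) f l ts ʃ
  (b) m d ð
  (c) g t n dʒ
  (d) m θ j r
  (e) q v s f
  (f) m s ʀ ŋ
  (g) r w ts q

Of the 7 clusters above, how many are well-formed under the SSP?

0

(a) sonority 3-5-2-3: ill-formed.
(b) sonority 4-1-3: ill-formed.
(c) sonority 1-1-4-2: ill-formed.
(d) sonority 4-3-7-6: ill-formed.
(e) sonority 1-3-3-3: ill-formed.
(f) sonority 4-3-6-4: ill-formed.
(g) sonority 6-7-2-1: ill-formed.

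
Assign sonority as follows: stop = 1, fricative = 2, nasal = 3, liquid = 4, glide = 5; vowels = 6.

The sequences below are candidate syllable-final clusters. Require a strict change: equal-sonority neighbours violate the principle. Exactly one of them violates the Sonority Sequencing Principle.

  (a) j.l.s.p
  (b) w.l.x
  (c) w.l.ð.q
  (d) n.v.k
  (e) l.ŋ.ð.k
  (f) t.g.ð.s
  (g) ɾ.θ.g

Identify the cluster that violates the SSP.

f

(a) j.l.s.p: profile 5-4-2-1 — obeys.
(b) w.l.x: profile 5-4-2 — obeys.
(c) w.l.ð.q: profile 5-4-2-1 — obeys.
(d) n.v.k: profile 3-2-1 — obeys.
(e) l.ŋ.ð.k: profile 4-3-2-1 — obeys.
(f) t.g.ð.s: profile 1-1-2-2 — violates.
(g) ɾ.θ.g: profile 4-2-1 — obeys.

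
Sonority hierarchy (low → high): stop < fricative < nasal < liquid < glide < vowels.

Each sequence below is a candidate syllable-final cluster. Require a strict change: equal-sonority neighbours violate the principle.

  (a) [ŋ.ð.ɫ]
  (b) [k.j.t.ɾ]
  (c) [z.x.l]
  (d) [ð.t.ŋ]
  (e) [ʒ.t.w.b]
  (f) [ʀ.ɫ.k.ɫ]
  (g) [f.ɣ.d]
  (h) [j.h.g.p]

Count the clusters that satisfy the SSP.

0

(a) sonority 3-2-4: ill-formed.
(b) sonority 1-5-1-4: ill-formed.
(c) sonority 2-2-4: ill-formed.
(d) sonority 2-1-3: ill-formed.
(e) sonority 2-1-5-1: ill-formed.
(f) sonority 4-4-1-4: ill-formed.
(g) sonority 2-2-1: ill-formed.
(h) sonority 5-2-1-1: ill-formed.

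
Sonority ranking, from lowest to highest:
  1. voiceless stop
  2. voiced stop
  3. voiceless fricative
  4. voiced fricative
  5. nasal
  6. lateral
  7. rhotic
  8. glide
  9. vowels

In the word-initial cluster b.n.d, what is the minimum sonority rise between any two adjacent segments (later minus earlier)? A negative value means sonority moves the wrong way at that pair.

/b/ is a voiced stop (sonority 2).
/n/ is a nasal (sonority 5).
/d/ is a voiced stop (sonority 2).
/b/→/n/: change +3.
/n/→/d/: change -3.
Minimum = -3.

-3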